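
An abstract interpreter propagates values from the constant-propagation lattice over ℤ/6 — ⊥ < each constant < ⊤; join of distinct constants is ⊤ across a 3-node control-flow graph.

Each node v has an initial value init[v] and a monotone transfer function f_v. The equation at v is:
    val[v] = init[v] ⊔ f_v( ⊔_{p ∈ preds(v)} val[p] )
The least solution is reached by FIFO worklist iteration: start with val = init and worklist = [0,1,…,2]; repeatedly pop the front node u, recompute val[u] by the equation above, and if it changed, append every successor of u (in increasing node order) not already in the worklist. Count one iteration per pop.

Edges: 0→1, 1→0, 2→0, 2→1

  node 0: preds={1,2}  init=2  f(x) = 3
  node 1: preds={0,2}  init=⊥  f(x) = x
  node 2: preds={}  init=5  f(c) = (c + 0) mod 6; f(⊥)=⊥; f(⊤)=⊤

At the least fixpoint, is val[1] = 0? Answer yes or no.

Trace (4 dequeues):
  [1] u=0 | in 5 | out ⊤ | prev 2 | push {}
  [2] u=1 | in ⊤ | out ⊤ | prev ⊥ | push {0}
  [3] u=2 | in ⊥ | out 5 | ==
  [4] u=0 | in ⊤ | out ⊤ | ==

Converged values:
  [0] ⊤
  [1] ⊤
  [2] 5

no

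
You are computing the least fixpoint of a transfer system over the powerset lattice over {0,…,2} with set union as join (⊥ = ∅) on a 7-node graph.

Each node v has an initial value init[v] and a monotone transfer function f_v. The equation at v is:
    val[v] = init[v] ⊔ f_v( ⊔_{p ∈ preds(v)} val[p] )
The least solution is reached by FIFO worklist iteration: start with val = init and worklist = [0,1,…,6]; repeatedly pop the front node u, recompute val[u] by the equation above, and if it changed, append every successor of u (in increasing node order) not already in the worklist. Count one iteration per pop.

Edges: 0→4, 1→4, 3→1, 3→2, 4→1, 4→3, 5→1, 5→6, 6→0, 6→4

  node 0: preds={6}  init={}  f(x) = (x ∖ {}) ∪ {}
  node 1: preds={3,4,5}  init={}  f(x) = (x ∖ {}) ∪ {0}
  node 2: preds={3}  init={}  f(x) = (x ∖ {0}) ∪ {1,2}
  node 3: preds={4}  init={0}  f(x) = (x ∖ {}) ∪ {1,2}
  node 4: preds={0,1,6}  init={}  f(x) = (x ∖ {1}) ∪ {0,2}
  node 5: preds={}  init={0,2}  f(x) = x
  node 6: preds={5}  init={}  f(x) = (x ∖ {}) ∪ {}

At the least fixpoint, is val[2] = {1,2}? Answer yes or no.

yes

Iteration log — 12 steps:
  step 1. node 0  ⊔preds={}  new={}  stable
  step 2. node 1  ⊔preds={0,2}  new={0,2}  old={}  +wl: 
  step 3. node 2  ⊔preds={0}  new={1,2}  old={}  +wl: 
  step 4. node 3  ⊔preds={}  new={0,1,2}  old={0}  +wl: 1,2
  step 5. node 4  ⊔preds={0,2}  new={0,2}  old={}  +wl: 3
  step 6. node 5  ⊔preds={}  new={0,2}  stable
  step 7. node 6  ⊔preds={0,2}  new={0,2}  old={}  +wl: 0,4
  step 8. node 1  ⊔preds={0,1,2}  new={0,1,2}  old={0,2}  +wl: 
  step 9. node 2  ⊔preds={0,1,2}  new={1,2}  stable
  step 10. node 3  ⊔preds={0,2}  new={0,1,2}  stable
  step 11. node 0  ⊔preds={0,2}  new={0,2}  old={}  +wl: 
  step 12. node 4  ⊔preds={0,1,2}  new={0,2}  stable

Least fixpoint reached:
  node 0: {0,2}
  node 1: {0,1,2}
  node 2: {1,2}
  node 3: {0,1,2}
  node 4: {0,2}
  node 5: {0,2}
  node 6: {0,2}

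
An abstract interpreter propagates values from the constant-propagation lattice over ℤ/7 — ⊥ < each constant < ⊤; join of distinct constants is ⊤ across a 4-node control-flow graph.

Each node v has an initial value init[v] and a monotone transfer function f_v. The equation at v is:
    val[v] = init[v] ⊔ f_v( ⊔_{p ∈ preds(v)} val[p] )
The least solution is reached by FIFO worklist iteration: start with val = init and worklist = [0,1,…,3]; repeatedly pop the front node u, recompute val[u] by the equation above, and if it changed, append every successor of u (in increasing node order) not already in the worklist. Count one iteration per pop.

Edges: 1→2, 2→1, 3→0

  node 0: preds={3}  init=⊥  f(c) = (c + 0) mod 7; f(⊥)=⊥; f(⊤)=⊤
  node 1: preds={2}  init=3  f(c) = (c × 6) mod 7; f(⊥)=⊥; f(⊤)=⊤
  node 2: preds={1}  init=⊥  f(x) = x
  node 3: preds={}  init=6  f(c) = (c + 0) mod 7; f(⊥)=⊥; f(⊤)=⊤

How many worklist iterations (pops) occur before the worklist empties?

7

Iteration log — 7 steps:
  step 1. node 0  ⊔preds=6  new=6  old=⊥  +wl: 
  step 2. node 1  ⊔preds=⊥  new=3  stable
  step 3. node 2  ⊔preds=3  new=3  old=⊥  +wl: 1
  step 4. node 3  ⊔preds=⊥  new=6  stable
  step 5. node 1  ⊔preds=3  new=⊤  old=3  +wl: 2
  step 6. node 2  ⊔preds=⊤  new=⊤  old=3  +wl: 1
  step 7. node 1  ⊔preds=⊤  new=⊤  stable

Least fixpoint reached:
  node 0: 6
  node 1: ⊤
  node 2: ⊤
  node 3: 6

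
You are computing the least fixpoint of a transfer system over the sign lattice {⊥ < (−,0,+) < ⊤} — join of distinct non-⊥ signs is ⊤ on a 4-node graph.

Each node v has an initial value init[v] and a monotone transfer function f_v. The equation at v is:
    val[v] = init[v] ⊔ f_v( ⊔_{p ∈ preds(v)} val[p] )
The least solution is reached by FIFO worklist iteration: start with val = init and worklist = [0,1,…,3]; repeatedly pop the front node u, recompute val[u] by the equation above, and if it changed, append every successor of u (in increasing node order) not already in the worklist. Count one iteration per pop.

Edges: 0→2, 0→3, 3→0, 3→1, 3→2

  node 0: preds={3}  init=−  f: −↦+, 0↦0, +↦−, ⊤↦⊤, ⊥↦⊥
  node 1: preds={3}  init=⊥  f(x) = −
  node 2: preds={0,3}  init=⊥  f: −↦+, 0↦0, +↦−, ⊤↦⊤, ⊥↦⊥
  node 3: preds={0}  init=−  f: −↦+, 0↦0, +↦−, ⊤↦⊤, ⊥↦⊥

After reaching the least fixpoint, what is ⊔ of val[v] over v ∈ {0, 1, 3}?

⊤

Worklist (7 pops):
  #1 pop 0: in=− → ⊤ (was −); enqueue []
  #2 pop 1: in=− → − (was ⊥); enqueue []
  #3 pop 2: in=⊤ → ⊤ (was ⊥); enqueue []
  #4 pop 3: in=⊤ → ⊤ (was −); enqueue [0,1,2]
  #5 pop 0: in=⊤ → ⊤ (no change)
  #6 pop 1: in=⊤ → − (no change)
  #7 pop 2: in=⊤ → ⊤ (no change)

Fixpoint:
  val[0] = ⊤
  val[1] = −
  val[2] = ⊤
  val[3] = ⊤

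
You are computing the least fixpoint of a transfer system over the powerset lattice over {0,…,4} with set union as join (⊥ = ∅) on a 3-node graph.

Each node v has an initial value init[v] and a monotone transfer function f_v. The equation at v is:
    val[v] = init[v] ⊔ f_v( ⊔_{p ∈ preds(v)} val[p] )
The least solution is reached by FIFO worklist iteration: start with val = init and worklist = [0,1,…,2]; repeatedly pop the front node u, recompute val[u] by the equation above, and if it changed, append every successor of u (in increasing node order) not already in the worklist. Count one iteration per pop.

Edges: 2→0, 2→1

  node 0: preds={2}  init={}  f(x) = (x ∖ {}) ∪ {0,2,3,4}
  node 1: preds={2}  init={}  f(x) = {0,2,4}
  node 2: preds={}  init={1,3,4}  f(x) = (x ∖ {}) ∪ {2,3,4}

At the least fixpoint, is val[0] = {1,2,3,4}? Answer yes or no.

no

Iteration log — 5 steps:
  step 1. node 0  ⊔preds={1,3,4}  new={0,1,2,3,4}  old={}  +wl: 
  step 2. node 1  ⊔preds={1,3,4}  new={0,2,4}  old={}  +wl: 
  step 3. node 2  ⊔preds={}  new={1,2,3,4}  old={1,3,4}  +wl: 0,1
  step 4. node 0  ⊔preds={1,2,3,4}  new={0,1,2,3,4}  stable
  step 5. node 1  ⊔preds={1,2,3,4}  new={0,2,4}  stable

Least fixpoint reached:
  node 0: {0,1,2,3,4}
  node 1: {0,2,4}
  node 2: {1,2,3,4}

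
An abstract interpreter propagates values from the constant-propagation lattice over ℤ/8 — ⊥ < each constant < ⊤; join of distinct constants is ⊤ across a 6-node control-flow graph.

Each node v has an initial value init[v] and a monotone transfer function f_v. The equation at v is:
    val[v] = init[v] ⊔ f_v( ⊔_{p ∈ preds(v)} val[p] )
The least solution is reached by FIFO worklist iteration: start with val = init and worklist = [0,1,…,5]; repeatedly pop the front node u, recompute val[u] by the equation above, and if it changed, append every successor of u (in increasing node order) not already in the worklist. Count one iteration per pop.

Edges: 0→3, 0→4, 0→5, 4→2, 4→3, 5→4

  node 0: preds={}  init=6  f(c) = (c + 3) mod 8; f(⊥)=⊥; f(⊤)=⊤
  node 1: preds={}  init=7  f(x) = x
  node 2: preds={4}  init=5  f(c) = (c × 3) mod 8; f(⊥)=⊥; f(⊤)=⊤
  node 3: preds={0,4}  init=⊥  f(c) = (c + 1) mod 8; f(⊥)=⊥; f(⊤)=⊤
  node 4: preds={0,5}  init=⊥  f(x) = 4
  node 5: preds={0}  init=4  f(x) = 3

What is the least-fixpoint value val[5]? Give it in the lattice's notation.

Iteration log — 9 steps:
  step 1. node 0  ⊔preds=⊥  new=6  stable
  step 2. node 1  ⊔preds=⊥  new=7  stable
  step 3. node 2  ⊔preds=⊥  new=5  stable
  step 4. node 3  ⊔preds=6  new=7  old=⊥  +wl: 
  step 5. node 4  ⊔preds=⊤  new=4  old=⊥  +wl: 2,3
  step 6. node 5  ⊔preds=6  new=⊤  old=4  +wl: 4
  step 7. node 2  ⊔preds=4  new=⊤  old=5  +wl: 
  step 8. node 3  ⊔preds=⊤  new=⊤  old=7  +wl: 
  step 9. node 4  ⊔preds=⊤  new=4  stable

Least fixpoint reached:
  node 0: 6
  node 1: 7
  node 2: ⊤
  node 3: ⊤
  node 4: 4
  node 5: ⊤

⊤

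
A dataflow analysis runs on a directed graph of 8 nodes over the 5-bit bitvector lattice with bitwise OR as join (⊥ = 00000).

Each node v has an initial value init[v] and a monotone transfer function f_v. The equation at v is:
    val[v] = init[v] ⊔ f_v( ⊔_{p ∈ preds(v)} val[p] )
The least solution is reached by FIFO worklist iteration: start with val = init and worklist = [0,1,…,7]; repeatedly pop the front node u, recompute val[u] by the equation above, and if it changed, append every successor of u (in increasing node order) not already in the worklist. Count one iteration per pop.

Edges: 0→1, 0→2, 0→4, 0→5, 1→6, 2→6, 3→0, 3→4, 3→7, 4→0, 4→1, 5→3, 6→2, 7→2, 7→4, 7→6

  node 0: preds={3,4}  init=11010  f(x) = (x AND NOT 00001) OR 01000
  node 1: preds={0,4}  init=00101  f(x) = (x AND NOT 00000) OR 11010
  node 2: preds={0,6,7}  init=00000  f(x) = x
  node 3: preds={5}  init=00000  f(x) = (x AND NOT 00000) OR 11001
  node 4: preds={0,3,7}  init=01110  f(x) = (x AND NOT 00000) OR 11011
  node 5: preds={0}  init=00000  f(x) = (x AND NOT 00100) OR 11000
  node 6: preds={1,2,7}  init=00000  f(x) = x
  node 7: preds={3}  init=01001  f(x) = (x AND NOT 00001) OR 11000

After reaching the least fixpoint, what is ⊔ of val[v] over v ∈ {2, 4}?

11111

Trace (19 dequeues):
  [1] u=0 | in 01110 | out 11110 | prev 11010 | push {}
  [2] u=1 | in 11110 | out 11111 | prev 00101 | push {}
  [3] u=2 | in 11111 | out 11111 | prev 00000 | push {}
  [4] u=3 | in 00000 | out 11001 | prev 00000 | push {0}
  [5] u=4 | in 11111 | out 11111 | prev 01110 | push {1}
  [6] u=5 | in 11110 | out 11010 | prev 00000 | push {3}
  [7] u=6 | in 11111 | out 11111 | prev 00000 | push {2}
  [8] u=7 | in 11001 | out 11001 | prev 01001 | push {4,6}
  [9] u=0 | in 11111 | out 11110 | ==
  [10] u=1 | in 11111 | out 11111 | ==
  [11] u=3 | in 11010 | out 11011 | prev 11001 | push {0,7}
  [12] u=2 | in 11111 | out 11111 | ==
  [13] u=4 | in 11111 | out 11111 | ==
  [14] u=6 | in 11111 | out 11111 | ==
  [15] u=0 | in 11111 | out 11110 | ==
  [16] u=7 | in 11011 | out 11011 | prev 11001 | push {2,4,6}
  [17] u=2 | in 11111 | out 11111 | ==
  [18] u=4 | in 11111 | out 11111 | ==
  [19] u=6 | in 11111 | out 11111 | ==

Converged values:
  [0] 11110
  [1] 11111
  [2] 11111
  [3] 11011
  [4] 11111
  [5] 11010
  [6] 11111
  [7] 11011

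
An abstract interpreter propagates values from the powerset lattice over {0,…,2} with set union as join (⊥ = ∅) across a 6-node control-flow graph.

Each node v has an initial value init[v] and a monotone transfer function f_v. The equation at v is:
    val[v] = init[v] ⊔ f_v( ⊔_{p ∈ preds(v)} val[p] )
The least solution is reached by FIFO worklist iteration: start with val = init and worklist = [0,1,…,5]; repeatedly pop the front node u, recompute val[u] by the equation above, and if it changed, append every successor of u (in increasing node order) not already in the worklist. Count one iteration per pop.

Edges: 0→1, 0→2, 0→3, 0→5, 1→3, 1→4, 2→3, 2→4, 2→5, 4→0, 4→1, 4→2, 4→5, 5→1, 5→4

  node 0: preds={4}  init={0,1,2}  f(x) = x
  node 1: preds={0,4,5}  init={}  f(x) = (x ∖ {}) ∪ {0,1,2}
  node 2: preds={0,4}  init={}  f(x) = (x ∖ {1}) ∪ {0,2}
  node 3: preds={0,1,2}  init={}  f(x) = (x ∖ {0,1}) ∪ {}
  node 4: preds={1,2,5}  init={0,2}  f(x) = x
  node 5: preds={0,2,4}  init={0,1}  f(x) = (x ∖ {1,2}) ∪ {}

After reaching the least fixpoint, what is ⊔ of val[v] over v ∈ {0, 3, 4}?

Trace (9 dequeues):
  [1] u=0 | in {0,2} | out {0,1,2} | ==
  [2] u=1 | in {0,1,2} | out {0,1,2} | prev {} | push {}
  [3] u=2 | in {0,1,2} | out {0,2} | prev {} | push {}
  [4] u=3 | in {0,1,2} | out {2} | prev {} | push {}
  [5] u=4 | in {0,1,2} | out {0,1,2} | prev {0,2} | push {0,1,2}
  [6] u=5 | in {0,1,2} | out {0,1} | ==
  [7] u=0 | in {0,1,2} | out {0,1,2} | ==
  [8] u=1 | in {0,1,2} | out {0,1,2} | ==
  [9] u=2 | in {0,1,2} | out {0,2} | ==

Converged values:
  [0] {0,1,2}
  [1] {0,1,2}
  [2] {0,2}
  [3] {2}
  [4] {0,1,2}
  [5] {0,1}

{0,1,2}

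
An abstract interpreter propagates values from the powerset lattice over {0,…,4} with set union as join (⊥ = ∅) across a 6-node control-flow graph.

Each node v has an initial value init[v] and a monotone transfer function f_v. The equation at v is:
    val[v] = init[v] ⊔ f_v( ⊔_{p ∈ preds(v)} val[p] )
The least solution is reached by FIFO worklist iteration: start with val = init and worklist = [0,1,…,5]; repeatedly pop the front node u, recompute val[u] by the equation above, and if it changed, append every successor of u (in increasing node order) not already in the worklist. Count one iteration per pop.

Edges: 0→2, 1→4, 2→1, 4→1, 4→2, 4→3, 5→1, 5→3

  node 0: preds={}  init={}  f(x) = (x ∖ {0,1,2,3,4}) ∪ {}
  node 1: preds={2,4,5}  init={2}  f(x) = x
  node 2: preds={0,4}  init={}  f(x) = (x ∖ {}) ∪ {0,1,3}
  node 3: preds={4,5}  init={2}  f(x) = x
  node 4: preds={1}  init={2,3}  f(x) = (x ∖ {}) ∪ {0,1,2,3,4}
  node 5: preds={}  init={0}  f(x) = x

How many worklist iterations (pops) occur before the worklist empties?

11

Trace (11 dequeues):
  [1] u=0 | in {} | out {} | ==
  [2] u=1 | in {0,2,3} | out {0,2,3} | prev {2} | push {}
  [3] u=2 | in {2,3} | out {0,1,2,3} | prev {} | push {1}
  [4] u=3 | in {0,2,3} | out {0,2,3} | prev {2} | push {}
  [5] u=4 | in {0,2,3} | out {0,1,2,3,4} | prev {2,3} | push {2,3}
  [6] u=5 | in {} | out {0} | ==
  [7] u=1 | in {0,1,2,3,4} | out {0,1,2,3,4} | prev {0,2,3} | push {4}
  [8] u=2 | in {0,1,2,3,4} | out {0,1,2,3,4} | prev {0,1,2,3} | push {1}
  [9] u=3 | in {0,1,2,3,4} | out {0,1,2,3,4} | prev {0,2,3} | push {}
  [10] u=4 | in {0,1,2,3,4} | out {0,1,2,3,4} | ==
  [11] u=1 | in {0,1,2,3,4} | out {0,1,2,3,4} | ==

Converged values:
  [0] {}
  [1] {0,1,2,3,4}
  [2] {0,1,2,3,4}
  [3] {0,1,2,3,4}
  [4] {0,1,2,3,4}
  [5] {0}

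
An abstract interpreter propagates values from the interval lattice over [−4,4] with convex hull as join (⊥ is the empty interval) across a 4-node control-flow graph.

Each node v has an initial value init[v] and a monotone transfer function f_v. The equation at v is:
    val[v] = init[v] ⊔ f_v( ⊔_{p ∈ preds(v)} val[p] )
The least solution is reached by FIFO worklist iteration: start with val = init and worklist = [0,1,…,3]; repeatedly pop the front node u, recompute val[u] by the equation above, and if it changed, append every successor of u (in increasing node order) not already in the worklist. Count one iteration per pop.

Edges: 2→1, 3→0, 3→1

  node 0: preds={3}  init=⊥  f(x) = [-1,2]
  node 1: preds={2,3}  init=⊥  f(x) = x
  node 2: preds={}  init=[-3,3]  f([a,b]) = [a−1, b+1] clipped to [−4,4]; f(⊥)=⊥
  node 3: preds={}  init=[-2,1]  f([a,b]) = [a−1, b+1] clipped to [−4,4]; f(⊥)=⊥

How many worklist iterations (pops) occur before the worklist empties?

4

Iteration log — 4 steps:
  step 1. node 0  ⊔preds=[-2,1]  new=[-1,2]  old=⊥  +wl: 
  step 2. node 1  ⊔preds=[-3,3]  new=[-3,3]  old=⊥  +wl: 
  step 3. node 2  ⊔preds=⊥  new=[-3,3]  stable
  step 4. node 3  ⊔preds=⊥  new=[-2,1]  stable

Least fixpoint reached:
  node 0: [-1,2]
  node 1: [-3,3]
  node 2: [-3,3]
  node 3: [-2,1]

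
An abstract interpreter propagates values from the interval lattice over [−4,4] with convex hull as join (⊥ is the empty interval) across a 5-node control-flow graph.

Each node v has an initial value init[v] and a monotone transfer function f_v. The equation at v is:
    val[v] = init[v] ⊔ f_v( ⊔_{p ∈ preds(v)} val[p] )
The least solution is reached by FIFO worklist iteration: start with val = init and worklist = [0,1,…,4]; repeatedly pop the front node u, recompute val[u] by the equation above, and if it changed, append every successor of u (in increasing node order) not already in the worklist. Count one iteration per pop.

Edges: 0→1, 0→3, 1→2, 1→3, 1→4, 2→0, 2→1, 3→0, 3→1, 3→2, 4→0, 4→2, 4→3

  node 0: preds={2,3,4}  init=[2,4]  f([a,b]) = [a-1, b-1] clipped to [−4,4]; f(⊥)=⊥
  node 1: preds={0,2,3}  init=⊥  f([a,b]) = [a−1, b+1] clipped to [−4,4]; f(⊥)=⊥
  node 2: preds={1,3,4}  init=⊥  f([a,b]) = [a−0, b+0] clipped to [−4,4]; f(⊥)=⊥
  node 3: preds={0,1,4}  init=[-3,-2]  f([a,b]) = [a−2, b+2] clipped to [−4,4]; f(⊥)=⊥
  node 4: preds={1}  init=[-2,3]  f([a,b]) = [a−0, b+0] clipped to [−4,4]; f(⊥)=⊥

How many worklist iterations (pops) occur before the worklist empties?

9

Worklist (9 pops):
  #1 pop 0: in=[-3,3] → [-4,4] (was [2,4]); enqueue []
  #2 pop 1: in=[-4,4] → [-4,4] (was ⊥); enqueue []
  #3 pop 2: in=[-4,4] → [-4,4] (was ⊥); enqueue [0,1]
  #4 pop 3: in=[-4,4] → [-4,4] (was [-3,-2]); enqueue [2]
  #5 pop 4: in=[-4,4] → [-4,4] (was [-2,3]); enqueue [3]
  #6 pop 0: in=[-4,4] → [-4,4] (no change)
  #7 pop 1: in=[-4,4] → [-4,4] (no change)
  #8 pop 2: in=[-4,4] → [-4,4] (no change)
  #9 pop 3: in=[-4,4] → [-4,4] (no change)

Fixpoint:
  val[0] = [-4,4]
  val[1] = [-4,4]
  val[2] = [-4,4]
  val[3] = [-4,4]
  val[4] = [-4,4]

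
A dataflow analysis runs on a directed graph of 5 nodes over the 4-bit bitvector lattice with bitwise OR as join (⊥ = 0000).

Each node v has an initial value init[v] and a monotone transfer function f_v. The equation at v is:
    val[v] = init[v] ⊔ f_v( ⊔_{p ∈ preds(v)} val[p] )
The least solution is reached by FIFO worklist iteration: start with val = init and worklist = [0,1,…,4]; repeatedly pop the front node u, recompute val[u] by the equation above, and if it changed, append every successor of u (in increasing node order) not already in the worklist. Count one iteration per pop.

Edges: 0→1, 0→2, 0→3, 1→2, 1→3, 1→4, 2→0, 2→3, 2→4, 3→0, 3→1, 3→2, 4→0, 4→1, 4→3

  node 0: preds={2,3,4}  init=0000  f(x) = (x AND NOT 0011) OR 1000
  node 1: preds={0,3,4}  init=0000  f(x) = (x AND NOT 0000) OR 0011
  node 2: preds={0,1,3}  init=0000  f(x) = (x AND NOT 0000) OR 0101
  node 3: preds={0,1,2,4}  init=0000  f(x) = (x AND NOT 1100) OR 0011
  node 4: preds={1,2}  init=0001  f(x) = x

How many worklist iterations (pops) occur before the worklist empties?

10

Iteration log — 10 steps:
  step 1. node 0  ⊔preds=0001  new=1000  old=0000  +wl: 
  step 2. node 1  ⊔preds=1001  new=1011  old=0000  +wl: 
  step 3. node 2  ⊔preds=1011  new=1111  old=0000  +wl: 0
  step 4. node 3  ⊔preds=1111  new=0011  old=0000  +wl: 1,2
  step 5. node 4  ⊔preds=1111  new=1111  old=0001  +wl: 3
  step 6. node 0  ⊔preds=1111  new=1100  old=1000  +wl: 
  step 7. node 1  ⊔preds=1111  new=1111  old=1011  +wl: 4
  step 8. node 2  ⊔preds=1111  new=1111  stable
  step 9. node 3  ⊔preds=1111  new=0011  stable
  step 10. node 4  ⊔preds=1111  new=1111  stable

Least fixpoint reached:
  node 0: 1100
  node 1: 1111
  node 2: 1111
  node 3: 0011
  node 4: 1111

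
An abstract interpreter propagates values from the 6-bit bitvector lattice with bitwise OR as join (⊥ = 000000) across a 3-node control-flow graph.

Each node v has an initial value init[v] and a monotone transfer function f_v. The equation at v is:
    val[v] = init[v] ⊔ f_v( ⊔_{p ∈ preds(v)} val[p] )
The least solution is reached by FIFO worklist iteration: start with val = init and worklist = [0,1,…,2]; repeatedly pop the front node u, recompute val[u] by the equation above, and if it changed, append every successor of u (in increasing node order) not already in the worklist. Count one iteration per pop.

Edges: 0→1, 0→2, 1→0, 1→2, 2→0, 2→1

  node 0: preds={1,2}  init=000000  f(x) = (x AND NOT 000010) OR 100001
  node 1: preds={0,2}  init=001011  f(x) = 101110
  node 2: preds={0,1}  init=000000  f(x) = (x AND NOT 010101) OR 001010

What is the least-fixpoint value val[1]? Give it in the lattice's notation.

Trace (6 dequeues):
  [1] u=0 | in 001011 | out 101001 | prev 000000 | push {}
  [2] u=1 | in 101001 | out 101111 | prev 001011 | push {0}
  [3] u=2 | in 101111 | out 101010 | prev 000000 | push {1}
  [4] u=0 | in 101111 | out 101101 | prev 101001 | push {2}
  [5] u=1 | in 101111 | out 101111 | ==
  [6] u=2 | in 101111 | out 101010 | ==

Converged values:
  [0] 101101
  [1] 101111
  [2] 101010

101111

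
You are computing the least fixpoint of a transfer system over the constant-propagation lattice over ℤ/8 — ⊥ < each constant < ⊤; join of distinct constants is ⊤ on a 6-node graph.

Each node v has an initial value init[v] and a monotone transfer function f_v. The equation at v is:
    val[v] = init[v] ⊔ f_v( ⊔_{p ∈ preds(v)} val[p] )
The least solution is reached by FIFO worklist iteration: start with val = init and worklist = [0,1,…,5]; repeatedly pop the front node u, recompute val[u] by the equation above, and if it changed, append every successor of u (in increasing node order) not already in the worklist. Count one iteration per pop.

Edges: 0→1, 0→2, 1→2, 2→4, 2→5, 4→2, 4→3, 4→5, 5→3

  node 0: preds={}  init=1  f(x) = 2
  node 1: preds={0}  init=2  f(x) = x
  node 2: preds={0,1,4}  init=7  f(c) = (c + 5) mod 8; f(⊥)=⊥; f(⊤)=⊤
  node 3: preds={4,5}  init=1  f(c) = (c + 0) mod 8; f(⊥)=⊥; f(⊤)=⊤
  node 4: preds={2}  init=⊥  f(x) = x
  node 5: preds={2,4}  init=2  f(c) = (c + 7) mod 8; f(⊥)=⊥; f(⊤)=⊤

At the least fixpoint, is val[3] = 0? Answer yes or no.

no

Trace (8 dequeues):
  [1] u=0 | in ⊥ | out ⊤ | prev 1 | push {}
  [2] u=1 | in ⊤ | out ⊤ | prev 2 | push {}
  [3] u=2 | in ⊤ | out ⊤ | prev 7 | push {}
  [4] u=3 | in 2 | out ⊤ | prev 1 | push {}
  [5] u=4 | in ⊤ | out ⊤ | prev ⊥ | push {2,3}
  [6] u=5 | in ⊤ | out ⊤ | prev 2 | push {}
  [7] u=2 | in ⊤ | out ⊤ | ==
  [8] u=3 | in ⊤ | out ⊤ | ==

Converged values:
  [0] ⊤
  [1] ⊤
  [2] ⊤
  [3] ⊤
  [4] ⊤
  [5] ⊤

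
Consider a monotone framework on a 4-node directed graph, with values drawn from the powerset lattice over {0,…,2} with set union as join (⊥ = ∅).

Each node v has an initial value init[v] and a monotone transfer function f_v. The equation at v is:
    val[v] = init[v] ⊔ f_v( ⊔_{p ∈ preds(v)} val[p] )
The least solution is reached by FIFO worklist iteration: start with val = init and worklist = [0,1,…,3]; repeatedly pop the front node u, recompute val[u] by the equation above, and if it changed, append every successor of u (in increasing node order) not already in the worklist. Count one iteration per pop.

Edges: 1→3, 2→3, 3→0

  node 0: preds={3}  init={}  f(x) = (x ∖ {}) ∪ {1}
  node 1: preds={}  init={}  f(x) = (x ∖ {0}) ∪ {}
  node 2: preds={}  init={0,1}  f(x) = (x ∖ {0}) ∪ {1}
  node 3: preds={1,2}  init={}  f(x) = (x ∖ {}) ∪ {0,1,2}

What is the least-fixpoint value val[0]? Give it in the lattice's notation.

Iteration log — 5 steps:
  step 1. node 0  ⊔preds={}  new={1}  old={}  +wl: 
  step 2. node 1  ⊔preds={}  new={}  stable
  step 3. node 2  ⊔preds={}  new={0,1}  stable
  step 4. node 3  ⊔preds={0,1}  new={0,1,2}  old={}  +wl: 0
  step 5. node 0  ⊔preds={0,1,2}  new={0,1,2}  old={1}  +wl: 

Least fixpoint reached:
  node 0: {0,1,2}
  node 1: {}
  node 2: {0,1}
  node 3: {0,1,2}

{0,1,2}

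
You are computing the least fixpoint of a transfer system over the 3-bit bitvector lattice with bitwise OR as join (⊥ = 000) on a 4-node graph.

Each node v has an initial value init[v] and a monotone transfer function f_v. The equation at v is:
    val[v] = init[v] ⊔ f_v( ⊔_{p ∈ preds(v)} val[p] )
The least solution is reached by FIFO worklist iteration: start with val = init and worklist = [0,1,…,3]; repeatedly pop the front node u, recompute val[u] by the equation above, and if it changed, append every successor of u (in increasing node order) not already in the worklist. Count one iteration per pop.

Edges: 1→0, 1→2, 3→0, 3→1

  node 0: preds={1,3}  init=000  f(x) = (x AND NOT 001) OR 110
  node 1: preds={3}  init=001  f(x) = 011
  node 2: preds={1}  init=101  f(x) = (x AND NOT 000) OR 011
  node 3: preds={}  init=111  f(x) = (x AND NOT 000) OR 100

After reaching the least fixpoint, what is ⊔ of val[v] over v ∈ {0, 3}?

111

Worklist (5 pops):
  #1 pop 0: in=111 → 110 (was 000); enqueue []
  #2 pop 1: in=111 → 011 (was 001); enqueue [0]
  #3 pop 2: in=011 → 111 (was 101); enqueue []
  #4 pop 3: in=000 → 111 (no change)
  #5 pop 0: in=111 → 110 (no change)

Fixpoint:
  val[0] = 110
  val[1] = 011
  val[2] = 111
  val[3] = 111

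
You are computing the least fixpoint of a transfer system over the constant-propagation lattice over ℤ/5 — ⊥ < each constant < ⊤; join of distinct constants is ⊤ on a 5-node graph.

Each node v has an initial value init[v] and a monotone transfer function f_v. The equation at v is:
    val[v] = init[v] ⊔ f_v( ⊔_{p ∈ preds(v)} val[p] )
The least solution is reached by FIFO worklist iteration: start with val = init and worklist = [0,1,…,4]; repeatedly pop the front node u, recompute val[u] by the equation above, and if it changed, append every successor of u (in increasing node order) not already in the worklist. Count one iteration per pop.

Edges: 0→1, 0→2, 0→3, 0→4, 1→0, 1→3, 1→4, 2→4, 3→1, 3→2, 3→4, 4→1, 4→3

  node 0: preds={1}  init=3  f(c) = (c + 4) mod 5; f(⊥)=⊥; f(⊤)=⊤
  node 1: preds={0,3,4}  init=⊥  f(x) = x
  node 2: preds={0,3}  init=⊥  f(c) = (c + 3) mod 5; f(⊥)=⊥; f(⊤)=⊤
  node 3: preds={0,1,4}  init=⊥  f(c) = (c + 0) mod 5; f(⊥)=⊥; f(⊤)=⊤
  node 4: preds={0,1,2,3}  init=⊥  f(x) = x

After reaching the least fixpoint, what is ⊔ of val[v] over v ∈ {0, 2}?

⊤

Worklist (13 pops):
  #1 pop 0: in=⊥ → 3 (no change)
  #2 pop 1: in=3 → 3 (was ⊥); enqueue [0]
  #3 pop 2: in=3 → 1 (was ⊥); enqueue []
  #4 pop 3: in=3 → 3 (was ⊥); enqueue [1,2]
  #5 pop 4: in=⊤ → ⊤ (was ⊥); enqueue [3]
  #6 pop 0: in=3 → ⊤ (was 3); enqueue [4]
  #7 pop 1: in=⊤ → ⊤ (was 3); enqueue [0]
  #8 pop 2: in=⊤ → ⊤ (was 1); enqueue []
  #9 pop 3: in=⊤ → ⊤ (was 3); enqueue [1,2]
  #10 pop 4: in=⊤ → ⊤ (no change)
  #11 pop 0: in=⊤ → ⊤ (no change)
  #12 pop 1: in=⊤ → ⊤ (no change)
  #13 pop 2: in=⊤ → ⊤ (no change)

Fixpoint:
  val[0] = ⊤
  val[1] = ⊤
  val[2] = ⊤
  val[3] = ⊤
  val[4] = ⊤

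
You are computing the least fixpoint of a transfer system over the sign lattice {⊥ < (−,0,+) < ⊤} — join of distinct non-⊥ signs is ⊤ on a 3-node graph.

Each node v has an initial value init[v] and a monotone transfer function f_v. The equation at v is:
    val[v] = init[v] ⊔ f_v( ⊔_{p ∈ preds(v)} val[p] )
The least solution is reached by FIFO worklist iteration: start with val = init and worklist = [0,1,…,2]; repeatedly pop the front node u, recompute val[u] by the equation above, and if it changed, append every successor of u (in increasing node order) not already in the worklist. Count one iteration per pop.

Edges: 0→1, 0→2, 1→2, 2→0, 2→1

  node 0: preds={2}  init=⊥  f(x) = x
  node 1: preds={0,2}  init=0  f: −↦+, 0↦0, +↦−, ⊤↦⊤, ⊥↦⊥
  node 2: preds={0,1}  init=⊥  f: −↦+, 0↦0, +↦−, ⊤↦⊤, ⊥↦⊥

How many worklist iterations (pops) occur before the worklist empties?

Worklist (6 pops):
  #1 pop 0: in=⊥ → ⊥ (no change)
  #2 pop 1: in=⊥ → 0 (no change)
  #3 pop 2: in=0 → 0 (was ⊥); enqueue [0,1]
  #4 pop 0: in=0 → 0 (was ⊥); enqueue [2]
  #5 pop 1: in=0 → 0 (no change)
  #6 pop 2: in=0 → 0 (no change)

Fixpoint:
  val[0] = 0
  val[1] = 0
  val[2] = 0

6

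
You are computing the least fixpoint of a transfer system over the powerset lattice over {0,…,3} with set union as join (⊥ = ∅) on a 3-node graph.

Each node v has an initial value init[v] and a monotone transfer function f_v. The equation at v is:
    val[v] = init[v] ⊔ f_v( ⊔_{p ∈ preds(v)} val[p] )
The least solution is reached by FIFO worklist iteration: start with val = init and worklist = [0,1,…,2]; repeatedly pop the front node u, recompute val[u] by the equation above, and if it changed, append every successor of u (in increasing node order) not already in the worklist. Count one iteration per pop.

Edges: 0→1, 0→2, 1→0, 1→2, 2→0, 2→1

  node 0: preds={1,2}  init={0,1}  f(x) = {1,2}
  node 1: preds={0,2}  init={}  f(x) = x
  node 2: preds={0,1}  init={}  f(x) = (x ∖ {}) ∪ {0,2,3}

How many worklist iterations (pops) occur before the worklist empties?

7

Worklist (7 pops):
  #1 pop 0: in={} → {0,1,2} (was {0,1}); enqueue []
  #2 pop 1: in={0,1,2} → {0,1,2} (was {}); enqueue [0]
  #3 pop 2: in={0,1,2} → {0,1,2,3} (was {}); enqueue [1]
  #4 pop 0: in={0,1,2,3} → {0,1,2} (no change)
  #5 pop 1: in={0,1,2,3} → {0,1,2,3} (was {0,1,2}); enqueue [0,2]
  #6 pop 0: in={0,1,2,3} → {0,1,2} (no change)
  #7 pop 2: in={0,1,2,3} → {0,1,2,3} (no change)

Fixpoint:
  val[0] = {0,1,2}
  val[1] = {0,1,2,3}
  val[2] = {0,1,2,3}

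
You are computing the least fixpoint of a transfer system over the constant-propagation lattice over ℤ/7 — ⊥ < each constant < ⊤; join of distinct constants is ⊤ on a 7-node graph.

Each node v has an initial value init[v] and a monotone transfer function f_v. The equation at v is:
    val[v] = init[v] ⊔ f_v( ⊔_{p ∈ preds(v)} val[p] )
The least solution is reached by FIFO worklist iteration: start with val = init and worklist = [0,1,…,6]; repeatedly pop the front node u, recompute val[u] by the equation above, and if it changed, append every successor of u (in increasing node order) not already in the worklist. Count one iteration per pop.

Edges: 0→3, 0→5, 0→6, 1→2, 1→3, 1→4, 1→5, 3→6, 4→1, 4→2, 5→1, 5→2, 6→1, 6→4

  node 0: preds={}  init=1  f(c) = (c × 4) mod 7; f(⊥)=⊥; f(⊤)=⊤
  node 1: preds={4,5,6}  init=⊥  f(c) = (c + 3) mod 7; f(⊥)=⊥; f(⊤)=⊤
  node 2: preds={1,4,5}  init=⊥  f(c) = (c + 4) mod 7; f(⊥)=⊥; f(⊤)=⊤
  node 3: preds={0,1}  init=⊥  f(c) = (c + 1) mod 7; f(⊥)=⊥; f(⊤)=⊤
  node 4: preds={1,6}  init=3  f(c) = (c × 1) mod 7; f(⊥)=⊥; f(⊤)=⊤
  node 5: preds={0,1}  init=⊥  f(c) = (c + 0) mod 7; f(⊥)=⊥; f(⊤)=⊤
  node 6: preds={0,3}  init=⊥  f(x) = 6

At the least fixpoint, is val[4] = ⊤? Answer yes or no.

Iteration log — 12 steps:
  step 1. node 0  ⊔preds=⊥  new=1  stable
  step 2. node 1  ⊔preds=3  new=6  old=⊥  +wl: 
  step 3. node 2  ⊔preds=⊤  new=⊤  old=⊥  +wl: 
  step 4. node 3  ⊔preds=⊤  new=⊤  old=⊥  +wl: 
  step 5. node 4  ⊔preds=6  new=⊤  old=3  +wl: 1,2
  step 6. node 5  ⊔preds=⊤  new=⊤  old=⊥  +wl: 
  step 7. node 6  ⊔preds=⊤  new=6  old=⊥  +wl: 4
  step 8. node 1  ⊔preds=⊤  new=⊤  old=6  +wl: 3,5
  step 9. node 2  ⊔preds=⊤  new=⊤  stable
  step 10. node 4  ⊔preds=⊤  new=⊤  stable
  step 11. node 3  ⊔preds=⊤  new=⊤  stable
  step 12. node 5  ⊔preds=⊤  new=⊤  stable

Least fixpoint reached:
  node 0: 1
  node 1: ⊤
  node 2: ⊤
  node 3: ⊤
  node 4: ⊤
  node 5: ⊤
  node 6: 6

yes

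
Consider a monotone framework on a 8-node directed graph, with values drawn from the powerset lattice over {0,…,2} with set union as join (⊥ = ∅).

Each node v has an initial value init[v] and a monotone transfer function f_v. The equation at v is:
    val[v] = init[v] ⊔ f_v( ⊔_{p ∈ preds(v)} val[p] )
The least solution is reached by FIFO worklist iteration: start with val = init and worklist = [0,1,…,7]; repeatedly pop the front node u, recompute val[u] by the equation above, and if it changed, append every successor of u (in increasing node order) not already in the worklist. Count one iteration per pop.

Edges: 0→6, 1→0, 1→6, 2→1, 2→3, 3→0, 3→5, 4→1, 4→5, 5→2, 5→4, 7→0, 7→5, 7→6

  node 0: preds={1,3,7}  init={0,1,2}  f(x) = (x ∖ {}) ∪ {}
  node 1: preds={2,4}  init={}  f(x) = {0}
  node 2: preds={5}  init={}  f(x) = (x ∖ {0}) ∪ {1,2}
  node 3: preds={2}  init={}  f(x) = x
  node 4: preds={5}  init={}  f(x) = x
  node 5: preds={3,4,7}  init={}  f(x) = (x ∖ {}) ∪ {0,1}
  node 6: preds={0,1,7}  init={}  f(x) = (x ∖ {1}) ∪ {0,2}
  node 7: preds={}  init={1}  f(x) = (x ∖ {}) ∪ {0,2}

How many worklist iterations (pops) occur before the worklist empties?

15

Trace (15 dequeues):
  [1] u=0 | in {1} | out {0,1,2} | ==
  [2] u=1 | in {} | out {0} | prev {} | push {0}
  [3] u=2 | in {} | out {1,2} | prev {} | push {1}
  [4] u=3 | in {1,2} | out {1,2} | prev {} | push {}
  [5] u=4 | in {} | out {} | ==
  [6] u=5 | in {1,2} | out {0,1,2} | prev {} | push {2,4}
  [7] u=6 | in {0,1,2} | out {0,2} | prev {} | push {}
  [8] u=7 | in {} | out {0,1,2} | prev {1} | push {5,6}
  [9] u=0 | in {0,1,2} | out {0,1,2} | ==
  [10] u=1 | in {1,2} | out {0} | ==
  [11] u=2 | in {0,1,2} | out {1,2} | ==
  [12] u=4 | in {0,1,2} | out {0,1,2} | prev {} | push {1}
  [13] u=5 | in {0,1,2} | out {0,1,2} | ==
  [14] u=6 | in {0,1,2} | out {0,2} | ==
  [15] u=1 | in {0,1,2} | out {0} | ==

Converged values:
  [0] {0,1,2}
  [1] {0}
  [2] {1,2}
  [3] {1,2}
  [4] {0,1,2}
  [5] {0,1,2}
  [6] {0,2}
  [7] {0,1,2}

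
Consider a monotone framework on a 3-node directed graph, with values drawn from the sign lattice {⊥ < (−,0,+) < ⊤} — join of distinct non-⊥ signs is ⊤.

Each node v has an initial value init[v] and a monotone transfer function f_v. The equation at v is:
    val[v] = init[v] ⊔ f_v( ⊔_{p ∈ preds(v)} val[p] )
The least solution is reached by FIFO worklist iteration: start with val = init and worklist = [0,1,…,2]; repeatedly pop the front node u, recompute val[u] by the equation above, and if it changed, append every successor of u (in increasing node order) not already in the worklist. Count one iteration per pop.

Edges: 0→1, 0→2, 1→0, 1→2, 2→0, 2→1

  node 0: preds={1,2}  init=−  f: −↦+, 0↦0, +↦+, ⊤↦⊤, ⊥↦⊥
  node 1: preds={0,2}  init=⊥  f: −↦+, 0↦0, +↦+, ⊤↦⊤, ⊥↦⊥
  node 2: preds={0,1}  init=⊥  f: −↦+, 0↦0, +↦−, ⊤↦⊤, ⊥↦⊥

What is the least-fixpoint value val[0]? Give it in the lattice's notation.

⊤

Iteration log — 7 steps:
  step 1. node 0  ⊔preds=⊥  new=−  stable
  step 2. node 1  ⊔preds=−  new=+  old=⊥  +wl: 0
  step 3. node 2  ⊔preds=⊤  new=⊤  old=⊥  +wl: 1
  step 4. node 0  ⊔preds=⊤  new=⊤  old=−  +wl: 2
  step 5. node 1  ⊔preds=⊤  new=⊤  old=+  +wl: 0
  step 6. node 2  ⊔preds=⊤  new=⊤  stable
  step 7. node 0  ⊔preds=⊤  new=⊤  stable

Least fixpoint reached:
  node 0: ⊤
  node 1: ⊤
  node 2: ⊤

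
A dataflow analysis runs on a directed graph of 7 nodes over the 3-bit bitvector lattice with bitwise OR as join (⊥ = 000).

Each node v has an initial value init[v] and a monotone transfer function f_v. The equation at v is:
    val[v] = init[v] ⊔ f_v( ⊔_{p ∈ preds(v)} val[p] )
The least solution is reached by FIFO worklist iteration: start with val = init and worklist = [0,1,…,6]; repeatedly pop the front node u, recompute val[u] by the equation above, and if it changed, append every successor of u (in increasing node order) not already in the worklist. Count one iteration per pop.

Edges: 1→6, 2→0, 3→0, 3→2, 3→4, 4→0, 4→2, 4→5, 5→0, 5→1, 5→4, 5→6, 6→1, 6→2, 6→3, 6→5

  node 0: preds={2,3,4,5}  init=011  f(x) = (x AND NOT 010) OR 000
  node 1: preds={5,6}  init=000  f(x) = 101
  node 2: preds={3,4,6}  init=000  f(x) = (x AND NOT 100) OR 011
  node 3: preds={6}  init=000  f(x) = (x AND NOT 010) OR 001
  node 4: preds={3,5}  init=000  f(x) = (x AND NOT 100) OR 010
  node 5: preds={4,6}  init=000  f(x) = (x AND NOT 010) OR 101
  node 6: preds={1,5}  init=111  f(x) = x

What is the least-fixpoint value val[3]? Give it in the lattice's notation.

101

Iteration log — 11 steps:
  step 1. node 0  ⊔preds=000  new=011  stable
  step 2. node 1  ⊔preds=111  new=101  old=000  +wl: 
  step 3. node 2  ⊔preds=111  new=011  old=000  +wl: 0
  step 4. node 3  ⊔preds=111  new=101  old=000  +wl: 2
  step 5. node 4  ⊔preds=101  new=011  old=000  +wl: 
  step 6. node 5  ⊔preds=111  new=101  old=000  +wl: 1,4
  step 7. node 6  ⊔preds=101  new=111  stable
  step 8. node 0  ⊔preds=111  new=111  old=011  +wl: 
  step 9. node 2  ⊔preds=111  new=011  stable
  step 10. node 1  ⊔preds=111  new=101  stable
  step 11. node 4  ⊔preds=101  new=011  stable

Least fixpoint reached:
  node 0: 111
  node 1: 101
  node 2: 011
  node 3: 101
  node 4: 011
  node 5: 101
  node 6: 111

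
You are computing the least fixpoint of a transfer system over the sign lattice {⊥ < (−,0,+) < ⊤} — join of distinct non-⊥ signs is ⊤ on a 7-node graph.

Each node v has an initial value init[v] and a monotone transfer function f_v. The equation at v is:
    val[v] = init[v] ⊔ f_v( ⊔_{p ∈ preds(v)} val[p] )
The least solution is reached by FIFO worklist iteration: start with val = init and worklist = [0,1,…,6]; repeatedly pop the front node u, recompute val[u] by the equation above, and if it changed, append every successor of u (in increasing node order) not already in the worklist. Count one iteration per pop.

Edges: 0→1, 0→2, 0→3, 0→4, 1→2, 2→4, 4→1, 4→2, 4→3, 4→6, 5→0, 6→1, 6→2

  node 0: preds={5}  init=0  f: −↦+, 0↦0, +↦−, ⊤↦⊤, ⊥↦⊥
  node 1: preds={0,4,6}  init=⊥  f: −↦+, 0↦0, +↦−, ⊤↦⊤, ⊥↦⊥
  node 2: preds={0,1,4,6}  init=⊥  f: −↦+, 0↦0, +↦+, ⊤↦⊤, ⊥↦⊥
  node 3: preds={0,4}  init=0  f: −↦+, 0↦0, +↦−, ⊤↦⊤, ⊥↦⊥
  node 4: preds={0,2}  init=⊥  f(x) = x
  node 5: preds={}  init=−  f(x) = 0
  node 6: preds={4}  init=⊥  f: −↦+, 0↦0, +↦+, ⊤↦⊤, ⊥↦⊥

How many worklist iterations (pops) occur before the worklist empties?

11

Iteration log — 11 steps:
  step 1. node 0  ⊔preds=−  new=⊤  old=0  +wl: 
  step 2. node 1  ⊔preds=⊤  new=⊤  old=⊥  +wl: 
  step 3. node 2  ⊔preds=⊤  new=⊤  old=⊥  +wl: 
  step 4. node 3  ⊔preds=⊤  new=⊤  old=0  +wl: 
  step 5. node 4  ⊔preds=⊤  new=⊤  old=⊥  +wl: 1,2,3
  step 6. node 5  ⊔preds=⊥  new=⊤  old=−  +wl: 0
  step 7. node 6  ⊔preds=⊤  new=⊤  old=⊥  +wl: 
  step 8. node 1  ⊔preds=⊤  new=⊤  stable
  step 9. node 2  ⊔preds=⊤  new=⊤  stable
  step 10. node 3  ⊔preds=⊤  new=⊤  stable
  step 11. node 0  ⊔preds=⊤  new=⊤  stable

Least fixpoint reached:
  node 0: ⊤
  node 1: ⊤
  node 2: ⊤
  node 3: ⊤
  node 4: ⊤
  node 5: ⊤
  node 6: ⊤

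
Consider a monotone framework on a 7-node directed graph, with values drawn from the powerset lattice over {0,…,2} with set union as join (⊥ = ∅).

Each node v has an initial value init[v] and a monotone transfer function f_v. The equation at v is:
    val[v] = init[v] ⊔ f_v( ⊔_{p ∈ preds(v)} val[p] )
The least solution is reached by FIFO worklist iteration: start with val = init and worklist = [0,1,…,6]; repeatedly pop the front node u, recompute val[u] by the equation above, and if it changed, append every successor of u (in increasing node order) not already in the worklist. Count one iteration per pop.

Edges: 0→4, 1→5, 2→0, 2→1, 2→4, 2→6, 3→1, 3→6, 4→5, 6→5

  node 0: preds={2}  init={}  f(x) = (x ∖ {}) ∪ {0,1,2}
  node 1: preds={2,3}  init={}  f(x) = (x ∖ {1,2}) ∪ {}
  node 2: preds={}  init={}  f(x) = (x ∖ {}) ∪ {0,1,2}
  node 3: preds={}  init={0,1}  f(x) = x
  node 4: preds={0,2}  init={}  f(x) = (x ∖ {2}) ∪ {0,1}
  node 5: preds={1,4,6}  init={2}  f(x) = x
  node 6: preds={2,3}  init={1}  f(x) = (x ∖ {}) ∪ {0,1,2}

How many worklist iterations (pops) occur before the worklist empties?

Iteration log — 10 steps:
  step 1. node 0  ⊔preds={}  new={0,1,2}  old={}  +wl: 
  step 2. node 1  ⊔preds={0,1}  new={0}  old={}  +wl: 
  step 3. node 2  ⊔preds={}  new={0,1,2}  old={}  +wl: 0,1
  step 4. node 3  ⊔preds={}  new={0,1}  stable
  step 5. node 4  ⊔preds={0,1,2}  new={0,1}  old={}  +wl: 
  step 6. node 5  ⊔preds={0,1}  new={0,1,2}  old={2}  +wl: 
  step 7. node 6  ⊔preds={0,1,2}  new={0,1,2}  old={1}  +wl: 5
  step 8. node 0  ⊔preds={0,1,2}  new={0,1,2}  stable
  step 9. node 1  ⊔preds={0,1,2}  new={0}  stable
  step 10. node 5  ⊔preds={0,1,2}  new={0,1,2}  stable

Least fixpoint reached:
  node 0: {0,1,2}
  node 1: {0}
  node 2: {0,1,2}
  node 3: {0,1}
  node 4: {0,1}
  node 5: {0,1,2}
  node 6: {0,1,2}

10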